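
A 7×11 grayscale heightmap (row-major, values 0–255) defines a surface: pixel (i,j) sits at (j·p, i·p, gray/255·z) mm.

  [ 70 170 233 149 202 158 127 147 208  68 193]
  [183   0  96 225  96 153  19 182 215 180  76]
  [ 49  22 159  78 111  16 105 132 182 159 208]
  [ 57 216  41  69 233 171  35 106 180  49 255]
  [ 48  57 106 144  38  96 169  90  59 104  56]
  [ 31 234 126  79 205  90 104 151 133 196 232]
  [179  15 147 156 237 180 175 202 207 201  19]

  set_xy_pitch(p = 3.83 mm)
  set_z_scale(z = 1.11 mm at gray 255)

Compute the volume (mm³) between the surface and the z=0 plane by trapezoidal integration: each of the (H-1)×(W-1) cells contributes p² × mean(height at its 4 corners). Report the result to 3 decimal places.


486.224

height_mm = gray/255 × 1.11; cell vol = 3.83² × mean(4 corners)
unit = 3.83² × 1.11 / (4×255) = 0.0159632 mm³ per gray-sum
row 0: Σ corner-gray over 10 cells = 5778  → 92.2355
row 1: Σ corner-gray over 10 cells = 4776  → 76.2403
row 2: Σ corner-gray over 10 cells = 4697  → 74.9792
row 3: Σ corner-gray over 10 cells = 4342  → 69.3123
row 4: Σ corner-gray over 10 cells = 4729  → 75.4900
row 5: Σ corner-gray over 10 cells = 6137  → 97.9662
Σ rows: total corner-gray = 30459  → 486.2236 mm³


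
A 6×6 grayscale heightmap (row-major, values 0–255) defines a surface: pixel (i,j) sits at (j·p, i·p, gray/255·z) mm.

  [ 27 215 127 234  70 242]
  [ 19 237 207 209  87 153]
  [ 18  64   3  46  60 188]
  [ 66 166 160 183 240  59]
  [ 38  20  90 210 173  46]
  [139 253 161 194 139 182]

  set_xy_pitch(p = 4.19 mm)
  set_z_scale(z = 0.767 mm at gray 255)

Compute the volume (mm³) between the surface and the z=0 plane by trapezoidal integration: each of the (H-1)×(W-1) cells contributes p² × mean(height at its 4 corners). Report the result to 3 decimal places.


height_mm = gray/255 × 0.767; cell vol = 4.19² × mean(4 corners)
unit = 4.19² × 0.767 / (4×255) = 0.0132015 mm³ per gray-sum
row 0: Σ corner-gray over 5 cells = 3213  → 42.4164
row 1: Σ corner-gray over 5 cells = 2204  → 29.0961
row 2: Σ corner-gray over 5 cells = 2175  → 28.7133
row 3: Σ corner-gray over 5 cells = 2693  → 35.5516
row 4: Σ corner-gray over 5 cells = 2885  → 38.0863
Σ rows: total corner-gray = 13170  → 173.8637 mm³

173.864


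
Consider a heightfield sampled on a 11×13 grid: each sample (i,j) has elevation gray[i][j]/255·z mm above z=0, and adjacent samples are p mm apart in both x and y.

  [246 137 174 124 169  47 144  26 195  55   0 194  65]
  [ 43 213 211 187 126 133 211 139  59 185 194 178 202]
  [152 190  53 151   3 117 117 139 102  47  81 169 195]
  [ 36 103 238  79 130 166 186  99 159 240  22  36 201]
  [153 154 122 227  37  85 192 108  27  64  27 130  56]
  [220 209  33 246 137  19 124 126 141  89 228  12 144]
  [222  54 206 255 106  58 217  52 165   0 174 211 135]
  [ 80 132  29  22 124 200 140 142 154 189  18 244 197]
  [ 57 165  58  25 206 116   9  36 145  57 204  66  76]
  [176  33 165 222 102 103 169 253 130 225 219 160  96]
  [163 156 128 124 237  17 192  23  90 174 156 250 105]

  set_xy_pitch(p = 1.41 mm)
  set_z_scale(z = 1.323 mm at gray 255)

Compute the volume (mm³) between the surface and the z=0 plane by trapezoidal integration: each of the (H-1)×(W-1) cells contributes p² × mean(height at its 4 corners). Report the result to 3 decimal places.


height_mm = gray/255 × 1.323; cell vol = 1.41² × mean(4 corners)
unit = 1.41² × 1.323 / (4×255) = 0.00257868 mm³ per gray-sum
row 0: Σ corner-gray over 12 cells = 6758  → 17.4267
row 1: Σ corner-gray over 12 cells = 6602  → 17.0245
row 2: Σ corner-gray over 12 cells = 5838  → 15.0543
row 3: Σ corner-gray over 12 cells = 5708  → 14.7191
row 4: Σ corner-gray over 12 cells = 5647  → 14.5618
row 5: Σ corner-gray over 12 cells = 6445  → 16.6196
row 6: Σ corner-gray over 12 cells = 6418  → 16.5500
row 7: Σ corner-gray over 12 cells = 5372  → 13.8527
row 8: Σ corner-gray over 12 cells = 6141  → 15.8357
row 9: Σ corner-gray over 12 cells = 7196  → 18.5562
Σ rows: total corner-gray = 62125  → 160.2007 mm³

160.201


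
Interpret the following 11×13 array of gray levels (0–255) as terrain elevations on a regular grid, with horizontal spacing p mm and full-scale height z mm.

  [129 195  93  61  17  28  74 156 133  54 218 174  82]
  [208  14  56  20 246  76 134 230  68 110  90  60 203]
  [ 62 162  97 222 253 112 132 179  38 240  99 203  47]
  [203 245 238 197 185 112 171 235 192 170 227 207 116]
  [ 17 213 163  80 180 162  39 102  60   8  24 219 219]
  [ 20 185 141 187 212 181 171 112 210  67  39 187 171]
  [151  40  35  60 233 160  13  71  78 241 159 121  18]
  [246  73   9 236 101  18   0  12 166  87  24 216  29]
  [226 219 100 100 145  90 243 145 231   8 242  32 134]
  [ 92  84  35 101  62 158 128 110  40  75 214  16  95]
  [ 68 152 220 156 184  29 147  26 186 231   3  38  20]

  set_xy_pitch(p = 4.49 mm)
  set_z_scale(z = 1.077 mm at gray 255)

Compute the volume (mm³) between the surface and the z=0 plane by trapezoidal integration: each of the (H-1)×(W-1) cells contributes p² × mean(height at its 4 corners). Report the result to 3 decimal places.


height_mm = gray/255 × 1.077; cell vol = 4.49² × mean(4 corners)
unit = 4.49² × 1.077 / (4×255) = 0.0212867 mm³ per gray-sum
row 0: Σ corner-gray over 12 cells = 5236  → 111.4571
row 1: Σ corner-gray over 12 cells = 6202  → 132.0201
row 2: Σ corner-gray over 12 cells = 8260  → 175.8281
row 3: Σ corner-gray over 12 cells = 7413  → 157.7983
row 4: Σ corner-gray over 12 cells = 6311  → 134.3403
row 5: Σ corner-gray over 12 cells = 6166  → 131.2538
row 6: Σ corner-gray over 12 cells = 4750  → 101.1118
row 7: Σ corner-gray over 12 cells = 5629  → 119.8228
row 8: Σ corner-gray over 12 cells = 5703  → 121.3980
row 9: Σ corner-gray over 12 cells = 5065  → 107.8171
Σ rows: total corner-gray = 60735  → 1292.8473 mm³

1292.847


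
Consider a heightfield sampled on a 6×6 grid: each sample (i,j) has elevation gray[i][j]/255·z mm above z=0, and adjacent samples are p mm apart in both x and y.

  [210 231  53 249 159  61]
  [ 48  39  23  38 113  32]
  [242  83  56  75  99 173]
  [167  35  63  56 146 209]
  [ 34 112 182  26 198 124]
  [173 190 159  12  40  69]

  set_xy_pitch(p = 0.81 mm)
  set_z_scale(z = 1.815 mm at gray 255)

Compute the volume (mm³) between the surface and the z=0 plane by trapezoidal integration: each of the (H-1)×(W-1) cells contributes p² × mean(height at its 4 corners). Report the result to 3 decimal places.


height_mm = gray/255 × 1.815; cell vol = 0.81² × mean(4 corners)
unit = 0.81² × 1.815 / (4×255) = 0.00116747 mm³ per gray-sum
row 0: Σ corner-gray over 5 cells = 2161  → 2.5229
row 1: Σ corner-gray over 5 cells = 1547  → 1.8061
row 2: Σ corner-gray over 5 cells = 2017  → 2.3548
row 3: Σ corner-gray over 5 cells = 2170  → 2.5334
row 4: Σ corner-gray over 5 cells = 2238  → 2.6128
Σ rows: total corner-gray = 10133  → 11.8300 mm³

11.830


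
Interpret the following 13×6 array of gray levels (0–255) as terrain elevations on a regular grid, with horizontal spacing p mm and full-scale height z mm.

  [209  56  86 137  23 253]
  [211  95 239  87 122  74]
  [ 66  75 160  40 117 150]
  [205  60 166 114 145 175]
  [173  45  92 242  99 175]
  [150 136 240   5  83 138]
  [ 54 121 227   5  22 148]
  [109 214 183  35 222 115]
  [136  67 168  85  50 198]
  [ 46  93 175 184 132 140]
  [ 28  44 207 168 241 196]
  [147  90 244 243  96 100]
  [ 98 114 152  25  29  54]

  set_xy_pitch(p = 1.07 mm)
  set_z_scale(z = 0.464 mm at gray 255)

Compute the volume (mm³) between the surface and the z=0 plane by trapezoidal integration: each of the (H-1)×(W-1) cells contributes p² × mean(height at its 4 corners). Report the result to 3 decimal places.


height_mm = gray/255 × 0.464; cell vol = 1.07² × mean(4 corners)
unit = 1.07² × 0.464 / (4×255) = 0.000520817 mm³ per gray-sum
row 0: Σ corner-gray over 5 cells = 2437  → 1.2692
row 1: Σ corner-gray over 5 cells = 2371  → 1.2349
row 2: Σ corner-gray over 5 cells = 2350  → 1.2239
row 3: Σ corner-gray over 5 cells = 2654  → 1.3822
row 4: Σ corner-gray over 5 cells = 2520  → 1.3125
row 5: Σ corner-gray over 5 cells = 2168  → 1.1291
row 6: Σ corner-gray over 5 cells = 2484  → 1.2937
row 7: Σ corner-gray over 5 cells = 2606  → 1.3572
row 8: Σ corner-gray over 5 cells = 2428  → 1.2645
row 9: Σ corner-gray over 5 cells = 2898  → 1.5093
row 10: Σ corner-gray over 5 cells = 3137  → 1.6338
row 11: Σ corner-gray over 5 cells = 2385  → 1.2421
Σ rows: total corner-gray = 30438  → 15.8526 mm³

15.853


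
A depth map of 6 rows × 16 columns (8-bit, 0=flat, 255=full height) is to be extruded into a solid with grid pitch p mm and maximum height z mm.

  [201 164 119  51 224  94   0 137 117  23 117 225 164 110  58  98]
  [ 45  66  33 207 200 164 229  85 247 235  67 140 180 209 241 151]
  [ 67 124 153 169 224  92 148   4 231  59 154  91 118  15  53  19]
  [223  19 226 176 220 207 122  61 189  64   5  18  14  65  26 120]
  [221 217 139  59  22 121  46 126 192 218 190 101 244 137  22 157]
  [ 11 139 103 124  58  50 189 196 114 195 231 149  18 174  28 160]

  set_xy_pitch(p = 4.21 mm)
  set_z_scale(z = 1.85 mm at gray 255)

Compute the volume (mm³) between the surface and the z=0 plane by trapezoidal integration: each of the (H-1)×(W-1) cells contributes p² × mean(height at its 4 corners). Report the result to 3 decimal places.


1220.094

height_mm = gray/255 × 1.85; cell vol = 4.21² × mean(4 corners)
unit = 4.21² × 1.85 / (4×255) = 0.0321467 mm³ per gray-sum
row 0: Σ corner-gray over 15 cells = 8307  → 267.0422
row 1: Σ corner-gray over 15 cells = 8158  → 262.2524
row 2: Σ corner-gray over 15 cells = 6523  → 209.6926
row 3: Σ corner-gray over 15 cells = 7213  → 231.8738
row 4: Σ corner-gray over 15 cells = 7753  → 249.2330
Σ rows: total corner-gray = 37954  → 1220.0940 mm³


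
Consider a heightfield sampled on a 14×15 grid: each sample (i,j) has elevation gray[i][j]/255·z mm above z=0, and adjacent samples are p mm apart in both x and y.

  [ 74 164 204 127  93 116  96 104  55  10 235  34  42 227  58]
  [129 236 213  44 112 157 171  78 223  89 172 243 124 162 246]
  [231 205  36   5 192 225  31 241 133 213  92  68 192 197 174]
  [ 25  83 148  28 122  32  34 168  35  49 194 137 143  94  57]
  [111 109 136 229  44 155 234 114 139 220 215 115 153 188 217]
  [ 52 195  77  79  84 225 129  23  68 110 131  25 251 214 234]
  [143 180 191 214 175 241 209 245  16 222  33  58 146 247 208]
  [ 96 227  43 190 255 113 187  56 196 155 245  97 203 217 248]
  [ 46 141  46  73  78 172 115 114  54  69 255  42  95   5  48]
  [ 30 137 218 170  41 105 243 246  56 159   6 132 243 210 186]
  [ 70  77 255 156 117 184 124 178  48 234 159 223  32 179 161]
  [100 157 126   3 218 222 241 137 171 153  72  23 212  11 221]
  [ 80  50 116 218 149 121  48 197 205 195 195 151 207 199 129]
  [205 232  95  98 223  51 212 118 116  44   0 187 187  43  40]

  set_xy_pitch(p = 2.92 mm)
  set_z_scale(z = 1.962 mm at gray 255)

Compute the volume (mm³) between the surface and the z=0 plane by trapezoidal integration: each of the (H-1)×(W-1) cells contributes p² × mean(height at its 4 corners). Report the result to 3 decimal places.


height_mm = gray/255 × 1.962; cell vol = 2.92² × mean(4 corners)
unit = 2.92² × 1.962 / (4×255) = 0.0164008 mm³ per gray-sum
row 0: Σ corner-gray over 14 cells = 7569  → 124.1375
row 1: Σ corner-gray over 14 cells = 8488  → 139.2098
row 2: Σ corner-gray over 14 cells = 6681  → 109.5736
row 3: Σ corner-gray over 14 cells = 7046  → 115.5599
row 4: Σ corner-gray over 14 cells = 7938  → 130.1894
row 5: Σ corner-gray over 14 cells = 8213  → 134.6996
row 6: Σ corner-gray over 14 cells = 9417  → 154.4462
row 7: Σ corner-gray over 14 cells = 7324  → 120.1193
row 8: Σ corner-gray over 14 cells = 6760  → 110.8693
row 9: Σ corner-gray over 14 cells = 8311  → 136.3069
row 10: Σ corner-gray over 14 cells = 7976  → 130.8126
row 11: Σ corner-gray over 14 cells = 8124  → 133.2399
row 12: Σ corner-gray over 14 cells = 7768  → 127.4013
Σ rows: total corner-gray = 101615  → 1666.5654 mm³

1666.565


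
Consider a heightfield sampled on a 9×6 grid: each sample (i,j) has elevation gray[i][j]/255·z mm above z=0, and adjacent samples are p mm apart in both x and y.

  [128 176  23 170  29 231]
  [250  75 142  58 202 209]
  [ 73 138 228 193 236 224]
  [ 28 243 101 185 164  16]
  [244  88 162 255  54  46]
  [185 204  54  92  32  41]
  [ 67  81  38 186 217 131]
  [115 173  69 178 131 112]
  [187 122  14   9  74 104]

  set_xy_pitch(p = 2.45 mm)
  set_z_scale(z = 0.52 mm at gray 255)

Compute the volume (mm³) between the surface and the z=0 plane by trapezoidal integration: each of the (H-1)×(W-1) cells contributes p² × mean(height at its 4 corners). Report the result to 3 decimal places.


65.125

height_mm = gray/255 × 0.52; cell vol = 2.45² × mean(4 corners)
unit = 2.45² × 0.52 / (4×255) = 0.0030601 mm³ per gray-sum
row 0: Σ corner-gray over 5 cells = 2568  → 7.8583
row 1: Σ corner-gray over 5 cells = 3300  → 10.0983
row 2: Σ corner-gray over 5 cells = 3317  → 10.1503
row 3: Σ corner-gray over 5 cells = 2838  → 8.6846
row 4: Σ corner-gray over 5 cells = 2398  → 7.3381
row 5: Σ corner-gray over 5 cells = 2232  → 6.8301
row 6: Σ corner-gray over 5 cells = 2571  → 7.8675
row 7: Σ corner-gray over 5 cells = 2058  → 6.2977
Σ rows: total corner-gray = 21282  → 65.1250 mm³


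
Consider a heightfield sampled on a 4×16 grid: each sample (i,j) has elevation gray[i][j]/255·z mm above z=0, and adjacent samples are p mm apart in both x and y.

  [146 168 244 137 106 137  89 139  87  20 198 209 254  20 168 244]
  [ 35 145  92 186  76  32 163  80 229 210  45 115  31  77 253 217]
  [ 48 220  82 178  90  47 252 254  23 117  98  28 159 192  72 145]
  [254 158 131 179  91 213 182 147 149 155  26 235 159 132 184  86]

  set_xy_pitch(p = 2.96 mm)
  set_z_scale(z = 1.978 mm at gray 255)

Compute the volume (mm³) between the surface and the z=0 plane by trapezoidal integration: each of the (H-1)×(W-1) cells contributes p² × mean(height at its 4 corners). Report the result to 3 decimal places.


height_mm = gray/255 × 1.978; cell vol = 2.96² × mean(4 corners)
unit = 2.96² × 1.978 / (4×255) = 0.0169906 mm³ per gray-sum
row 0: Σ corner-gray over 15 cells = 8062  → 136.9785
row 1: Σ corner-gray over 15 cells = 7537  → 128.0584
row 2: Σ corner-gray over 15 cells = 8439  → 143.3839
Σ rows: total corner-gray = 24038  → 408.4208 mm³

408.421


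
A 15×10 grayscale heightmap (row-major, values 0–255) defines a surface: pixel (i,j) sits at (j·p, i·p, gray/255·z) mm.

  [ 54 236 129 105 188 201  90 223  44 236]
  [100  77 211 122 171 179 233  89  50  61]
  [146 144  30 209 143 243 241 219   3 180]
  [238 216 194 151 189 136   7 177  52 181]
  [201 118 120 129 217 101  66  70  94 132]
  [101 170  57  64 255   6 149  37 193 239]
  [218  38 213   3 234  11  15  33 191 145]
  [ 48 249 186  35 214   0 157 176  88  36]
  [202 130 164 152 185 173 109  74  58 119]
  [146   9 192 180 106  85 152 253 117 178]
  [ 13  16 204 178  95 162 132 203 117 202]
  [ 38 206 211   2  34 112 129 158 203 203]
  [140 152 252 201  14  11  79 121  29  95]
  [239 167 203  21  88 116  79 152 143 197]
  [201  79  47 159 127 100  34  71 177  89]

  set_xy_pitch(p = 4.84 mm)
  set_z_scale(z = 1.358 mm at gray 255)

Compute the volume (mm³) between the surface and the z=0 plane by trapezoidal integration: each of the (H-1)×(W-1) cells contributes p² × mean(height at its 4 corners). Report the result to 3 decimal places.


height_mm = gray/255 × 1.358; cell vol = 4.84² × mean(4 corners)
unit = 4.84² × 1.358 / (4×255) = 0.0311882 mm³ per gray-sum
row 0: Σ corner-gray over 9 cells = 5147  → 160.5257
row 1: Σ corner-gray over 9 cells = 5215  → 162.6465
row 2: Σ corner-gray over 9 cells = 5453  → 170.0693
row 3: Σ corner-gray over 9 cells = 4826  → 150.5143
row 4: Σ corner-gray over 9 cells = 4365  → 136.1365
row 5: Σ corner-gray over 9 cells = 4041  → 126.0315
row 6: Σ corner-gray over 9 cells = 4133  → 128.9008
row 7: Σ corner-gray over 9 cells = 4705  → 146.7405
row 8: Σ corner-gray over 9 cells = 4923  → 153.5395
row 9: Σ corner-gray over 9 cells = 4941  → 154.1009
row 10: Σ corner-gray over 9 cells = 4780  → 149.0796
row 11: Σ corner-gray over 9 cells = 4304  → 134.2340
row 12: Σ corner-gray over 9 cells = 4327  → 134.9513
row 13: Σ corner-gray over 9 cells = 4252  → 132.6122
Σ rows: total corner-gray = 65412  → 2040.0826 mm³

2040.083


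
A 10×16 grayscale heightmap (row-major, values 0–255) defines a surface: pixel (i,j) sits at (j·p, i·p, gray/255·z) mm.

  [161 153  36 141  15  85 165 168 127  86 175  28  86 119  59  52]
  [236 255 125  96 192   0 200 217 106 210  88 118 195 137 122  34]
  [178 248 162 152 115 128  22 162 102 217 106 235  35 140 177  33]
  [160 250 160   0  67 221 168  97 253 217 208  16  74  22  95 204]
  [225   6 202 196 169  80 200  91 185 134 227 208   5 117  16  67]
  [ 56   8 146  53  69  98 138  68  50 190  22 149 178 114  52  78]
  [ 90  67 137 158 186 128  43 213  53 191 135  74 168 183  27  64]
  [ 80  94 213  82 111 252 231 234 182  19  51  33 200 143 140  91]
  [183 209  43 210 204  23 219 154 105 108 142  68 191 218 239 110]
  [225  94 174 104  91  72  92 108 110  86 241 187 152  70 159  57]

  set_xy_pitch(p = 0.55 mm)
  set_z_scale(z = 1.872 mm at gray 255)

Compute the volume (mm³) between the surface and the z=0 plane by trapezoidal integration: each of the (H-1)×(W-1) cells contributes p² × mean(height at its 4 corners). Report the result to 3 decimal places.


39.133

height_mm = gray/255 × 1.872; cell vol = 0.55² × mean(4 corners)
unit = 0.55² × 1.872 / (4×255) = 0.000555176 mm³ per gray-sum
row 0: Σ corner-gray over 15 cells = 7491  → 4.1588
row 1: Σ corner-gray over 15 cells = 8605  → 4.7773
row 2: Σ corner-gray over 15 cells = 8273  → 4.5930
row 3: Σ corner-gray over 15 cells = 8024  → 4.4547
row 4: Σ corner-gray over 15 cells = 6768  → 3.7574
row 5: Σ corner-gray over 15 cells = 6484  → 3.5998
row 6: Σ corner-gray over 15 cells = 7821  → 4.3420
row 7: Σ corner-gray over 15 cells = 8700  → 4.8300
row 8: Σ corner-gray over 15 cells = 8321  → 4.6196
Σ rows: total corner-gray = 70487  → 39.1327 mm³


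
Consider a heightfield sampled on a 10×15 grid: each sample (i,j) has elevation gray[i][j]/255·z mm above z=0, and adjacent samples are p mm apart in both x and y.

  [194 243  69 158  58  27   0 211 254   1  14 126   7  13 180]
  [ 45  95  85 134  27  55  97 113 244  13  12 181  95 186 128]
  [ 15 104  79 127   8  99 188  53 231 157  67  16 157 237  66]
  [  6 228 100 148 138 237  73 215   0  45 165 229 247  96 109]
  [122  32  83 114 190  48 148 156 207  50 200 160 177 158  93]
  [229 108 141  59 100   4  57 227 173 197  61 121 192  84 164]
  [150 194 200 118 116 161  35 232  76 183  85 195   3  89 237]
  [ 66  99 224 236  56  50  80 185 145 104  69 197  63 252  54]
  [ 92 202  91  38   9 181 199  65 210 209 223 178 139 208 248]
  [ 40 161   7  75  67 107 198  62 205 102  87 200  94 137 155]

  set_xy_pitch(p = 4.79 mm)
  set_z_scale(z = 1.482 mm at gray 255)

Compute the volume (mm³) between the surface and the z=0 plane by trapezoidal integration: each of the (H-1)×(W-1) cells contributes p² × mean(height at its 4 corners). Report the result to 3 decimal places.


height_mm = gray/255 × 1.482; cell vol = 4.79² × mean(4 corners)
unit = 4.79² × 1.482 / (4×255) = 0.0333364 mm³ per gray-sum
row 0: Σ corner-gray over 14 cells = 5583  → 186.1173
row 1: Σ corner-gray over 14 cells = 5974  → 199.1518
row 2: Σ corner-gray over 14 cells = 7084  → 236.1553
row 3: Σ corner-gray over 14 cells = 7618  → 253.9569
row 4: Σ corner-gray over 14 cells = 7102  → 236.7553
row 5: Σ corner-gray over 14 cells = 7202  → 240.0890
row 6: Σ corner-gray over 14 cells = 7401  → 246.7229
row 7: Σ corner-gray over 14 cells = 7884  → 262.8244
row 8: Σ corner-gray over 14 cells = 7443  → 248.1230
Σ rows: total corner-gray = 63291  → 2109.8958 mm³

2109.896


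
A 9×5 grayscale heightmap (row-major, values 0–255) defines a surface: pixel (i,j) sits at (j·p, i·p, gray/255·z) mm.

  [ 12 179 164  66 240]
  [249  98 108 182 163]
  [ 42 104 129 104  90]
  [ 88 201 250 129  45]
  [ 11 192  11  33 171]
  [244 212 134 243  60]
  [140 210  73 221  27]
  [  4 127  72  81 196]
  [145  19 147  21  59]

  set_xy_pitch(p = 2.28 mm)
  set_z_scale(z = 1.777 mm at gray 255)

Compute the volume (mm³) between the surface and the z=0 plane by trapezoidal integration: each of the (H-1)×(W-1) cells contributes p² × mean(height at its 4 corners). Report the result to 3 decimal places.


148.199

height_mm = gray/255 × 1.777; cell vol = 2.28² × mean(4 corners)
unit = 2.28² × 1.777 / (4×255) = 0.00905643 mm³ per gray-sum
row 0: Σ corner-gray over 4 cells = 2258  → 20.4494
row 1: Σ corner-gray over 4 cells = 1994  → 18.0585
row 2: Σ corner-gray over 4 cells = 2099  → 19.0094
row 3: Σ corner-gray over 4 cells = 1947  → 17.6329
row 4: Σ corner-gray over 4 cells = 2136  → 19.3445
row 5: Σ corner-gray over 4 cells = 2657  → 24.0629
row 6: Σ corner-gray over 4 cells = 1935  → 17.5242
row 7: Σ corner-gray over 4 cells = 1338  → 12.1175
Σ rows: total corner-gray = 16364  → 148.1994 mm³


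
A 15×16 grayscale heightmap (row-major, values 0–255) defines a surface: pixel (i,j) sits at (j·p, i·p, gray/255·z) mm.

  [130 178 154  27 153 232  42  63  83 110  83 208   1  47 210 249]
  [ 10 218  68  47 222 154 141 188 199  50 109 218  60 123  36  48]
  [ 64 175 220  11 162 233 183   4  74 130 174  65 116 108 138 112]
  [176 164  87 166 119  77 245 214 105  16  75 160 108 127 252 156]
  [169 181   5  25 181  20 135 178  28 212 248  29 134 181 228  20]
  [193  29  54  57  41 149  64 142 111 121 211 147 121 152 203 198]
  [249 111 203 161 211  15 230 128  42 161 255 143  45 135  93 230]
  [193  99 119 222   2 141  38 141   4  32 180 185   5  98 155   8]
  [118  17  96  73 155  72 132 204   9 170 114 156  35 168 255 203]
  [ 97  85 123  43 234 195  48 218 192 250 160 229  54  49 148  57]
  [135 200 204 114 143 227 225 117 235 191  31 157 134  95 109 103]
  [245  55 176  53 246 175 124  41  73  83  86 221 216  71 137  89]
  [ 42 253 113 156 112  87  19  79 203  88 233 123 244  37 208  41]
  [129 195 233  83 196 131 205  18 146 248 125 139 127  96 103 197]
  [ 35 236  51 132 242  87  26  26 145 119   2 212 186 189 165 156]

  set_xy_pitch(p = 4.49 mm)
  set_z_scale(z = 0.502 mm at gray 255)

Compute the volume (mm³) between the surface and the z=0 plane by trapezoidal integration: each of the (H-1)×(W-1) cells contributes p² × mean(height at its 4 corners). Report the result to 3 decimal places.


1087.166

height_mm = gray/255 × 0.502; cell vol = 4.49² × mean(4 corners)
unit = 4.49² × 0.502 / (4×255) = 0.00992193 mm³ per gray-sum
row 0: Σ corner-gray over 15 cells = 7285  → 72.2813
row 1: Σ corner-gray over 15 cells = 7486  → 74.2756
row 2: Σ corner-gray over 15 cells = 7924  → 78.6214
row 3: Σ corner-gray over 15 cells = 7921  → 78.5916
row 4: Σ corner-gray over 15 cells = 7354  → 72.9659
row 5: Σ corner-gray over 15 cells = 7940  → 78.7801
row 6: Σ corner-gray over 15 cells = 7388  → 73.3032
row 7: Σ corner-gray over 15 cells = 6676  → 66.2388
row 8: Σ corner-gray over 15 cells = 7843  → 77.8177
row 9: Σ corner-gray over 15 cells = 8812  → 87.4321
row 10: Σ corner-gray over 15 cells = 8450  → 83.8403
row 11: Σ corner-gray over 15 cells = 7841  → 77.7979
row 12: Σ corner-gray over 15 cells = 8409  → 83.4335
row 13: Σ corner-gray over 15 cells = 8243  → 81.7865
Σ rows: total corner-gray = 109572  → 1087.1659 mm³


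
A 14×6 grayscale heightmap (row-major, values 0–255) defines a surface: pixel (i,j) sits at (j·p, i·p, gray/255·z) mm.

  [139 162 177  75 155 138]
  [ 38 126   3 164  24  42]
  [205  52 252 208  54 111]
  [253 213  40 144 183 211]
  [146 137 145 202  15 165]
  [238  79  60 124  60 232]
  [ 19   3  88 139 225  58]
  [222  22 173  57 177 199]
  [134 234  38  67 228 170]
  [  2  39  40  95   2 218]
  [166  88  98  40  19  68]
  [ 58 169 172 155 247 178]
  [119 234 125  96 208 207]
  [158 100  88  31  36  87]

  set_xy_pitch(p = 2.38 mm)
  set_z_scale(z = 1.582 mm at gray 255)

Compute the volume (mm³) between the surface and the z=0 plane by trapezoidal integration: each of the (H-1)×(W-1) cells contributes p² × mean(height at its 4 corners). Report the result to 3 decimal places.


height_mm = gray/255 × 1.582; cell vol = 2.38² × mean(4 corners)
unit = 2.38² × 1.582 / (4×255) = 0.00878537 mm³ per gray-sum
row 0: Σ corner-gray over 5 cells = 2129  → 18.7041
row 1: Σ corner-gray over 5 cells = 2162  → 18.9940
row 2: Σ corner-gray over 5 cells = 3072  → 26.9887
row 3: Σ corner-gray over 5 cells = 2933  → 25.7675
row 4: Σ corner-gray over 5 cells = 2425  → 21.3045
row 5: Σ corner-gray over 5 cells = 2103  → 18.4756
row 6: Σ corner-gray over 5 cells = 2266  → 19.9077
row 7: Σ corner-gray over 5 cells = 2717  → 23.8699
row 8: Σ corner-gray over 5 cells = 2010  → 17.6586
row 9: Σ corner-gray over 5 cells = 1296  → 11.3858
row 10: Σ corner-gray over 5 cells = 2446  → 21.4890
row 11: Σ corner-gray over 5 cells = 3374  → 29.6418
row 12: Σ corner-gray over 5 cells = 2407  → 21.1464
Σ rows: total corner-gray = 31340  → 275.3336 mm³

275.334


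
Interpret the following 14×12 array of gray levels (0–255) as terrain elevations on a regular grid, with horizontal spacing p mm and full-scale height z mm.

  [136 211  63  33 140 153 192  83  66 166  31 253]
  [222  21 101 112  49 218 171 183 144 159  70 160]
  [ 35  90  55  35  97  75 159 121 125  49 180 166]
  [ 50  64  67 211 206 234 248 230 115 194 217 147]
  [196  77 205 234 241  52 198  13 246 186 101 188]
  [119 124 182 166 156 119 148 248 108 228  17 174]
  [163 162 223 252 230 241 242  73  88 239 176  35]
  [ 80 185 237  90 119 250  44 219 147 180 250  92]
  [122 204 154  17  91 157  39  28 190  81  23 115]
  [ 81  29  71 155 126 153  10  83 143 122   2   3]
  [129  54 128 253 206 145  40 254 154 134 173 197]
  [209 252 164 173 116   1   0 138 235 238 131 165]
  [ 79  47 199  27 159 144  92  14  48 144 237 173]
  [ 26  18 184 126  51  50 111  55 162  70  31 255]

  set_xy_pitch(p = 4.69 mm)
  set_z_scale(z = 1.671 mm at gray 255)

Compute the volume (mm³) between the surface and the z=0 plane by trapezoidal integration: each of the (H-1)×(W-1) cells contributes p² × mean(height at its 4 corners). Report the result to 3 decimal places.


height_mm = gray/255 × 1.671; cell vol = 4.69² × mean(4 corners)
unit = 4.69² × 1.671 / (4×255) = 0.0360348 mm³ per gray-sum
row 0: Σ corner-gray over 11 cells = 5503  → 198.2994
row 1: Σ corner-gray over 11 cells = 5011  → 180.5703
row 2: Σ corner-gray over 11 cells = 5942  → 214.1187
row 3: Σ corner-gray over 11 cells = 7259  → 261.5765
row 4: Σ corner-gray over 11 cells = 6775  → 244.1357
row 5: Σ corner-gray over 11 cells = 7335  → 264.3152
row 6: Σ corner-gray over 11 cells = 7664  → 276.1706
row 7: Σ corner-gray over 11 cells = 5819  → 209.6864
row 8: Σ corner-gray over 11 cells = 4077  → 146.9138
row 9: Σ corner-gray over 11 cells = 5280  → 190.2637
row 10: Σ corner-gray over 11 cells = 6678  → 240.6403
row 11: Σ corner-gray over 11 cells = 5744  → 206.9838
row 12: Σ corner-gray over 11 cells = 4471  → 161.1115
Σ rows: total corner-gray = 77558  → 2794.7860 mm³

2794.786


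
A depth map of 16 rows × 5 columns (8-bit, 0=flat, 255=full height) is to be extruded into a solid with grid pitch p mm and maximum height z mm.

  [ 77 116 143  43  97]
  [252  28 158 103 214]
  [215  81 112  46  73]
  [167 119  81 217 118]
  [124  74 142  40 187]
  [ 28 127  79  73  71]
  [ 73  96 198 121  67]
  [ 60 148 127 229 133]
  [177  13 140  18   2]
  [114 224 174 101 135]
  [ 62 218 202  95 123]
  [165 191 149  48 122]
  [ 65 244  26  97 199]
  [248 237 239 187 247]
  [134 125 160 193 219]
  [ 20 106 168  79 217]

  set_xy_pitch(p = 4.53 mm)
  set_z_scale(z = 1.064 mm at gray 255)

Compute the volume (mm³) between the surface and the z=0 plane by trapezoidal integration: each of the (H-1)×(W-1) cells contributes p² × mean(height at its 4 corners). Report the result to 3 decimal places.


height_mm = gray/255 × 1.064; cell vol = 4.53² × mean(4 corners)
unit = 4.53² × 1.064 / (4×255) = 0.0214061 mm³ per gray-sum
row 0: Σ corner-gray over 4 cells = 1822  → 39.0019
row 1: Σ corner-gray over 4 cells = 1810  → 38.7451
row 2: Σ corner-gray over 4 cells = 1885  → 40.3505
row 3: Σ corner-gray over 4 cells = 1942  → 41.5707
row 4: Σ corner-gray over 4 cells = 1480  → 31.6811
row 5: Σ corner-gray over 4 cells = 1627  → 34.8277
row 6: Σ corner-gray over 4 cells = 2171  → 46.4727
row 7: Σ corner-gray over 4 cells = 1722  → 36.8613
row 8: Σ corner-gray over 4 cells = 1768  → 37.8460
row 9: Σ corner-gray over 4 cells = 2462  → 52.7019
row 10: Σ corner-gray over 4 cells = 2278  → 48.7631
row 11: Σ corner-gray over 4 cells = 2061  → 44.1180
row 12: Σ corner-gray over 4 cells = 2819  → 60.3438
row 13: Σ corner-gray over 4 cells = 3130  → 67.0011
row 14: Σ corner-gray over 4 cells = 2252  → 48.2066
Σ rows: total corner-gray = 31229  → 668.4916 mm³

668.492


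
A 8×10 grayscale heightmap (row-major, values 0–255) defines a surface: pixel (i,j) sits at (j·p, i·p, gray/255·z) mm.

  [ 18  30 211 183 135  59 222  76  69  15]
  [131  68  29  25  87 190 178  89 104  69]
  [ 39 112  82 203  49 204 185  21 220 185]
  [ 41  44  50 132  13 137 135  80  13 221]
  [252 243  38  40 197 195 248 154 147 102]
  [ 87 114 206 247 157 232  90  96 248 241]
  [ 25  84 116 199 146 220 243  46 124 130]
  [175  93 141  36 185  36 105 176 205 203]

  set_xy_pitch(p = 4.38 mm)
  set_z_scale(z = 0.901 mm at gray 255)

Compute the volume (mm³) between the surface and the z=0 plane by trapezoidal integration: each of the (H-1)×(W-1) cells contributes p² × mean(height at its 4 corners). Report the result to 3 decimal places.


550.769

height_mm = gray/255 × 0.901; cell vol = 4.38² × mean(4 corners)
unit = 4.38² × 0.901 / (4×255) = 0.0169462 mm³ per gray-sum
row 0: Σ corner-gray over 9 cells = 3743  → 63.4297
row 1: Σ corner-gray over 9 cells = 4116  → 69.7506
row 2: Σ corner-gray over 9 cells = 3846  → 65.1752
row 3: Σ corner-gray over 9 cells = 4348  → 73.6822
row 4: Σ corner-gray over 9 cells = 5986  → 101.4401
row 5: Σ corner-gray over 9 cells = 5619  → 95.2208
row 6: Σ corner-gray over 9 cells = 4843  → 82.0705
Σ rows: total corner-gray = 32501  → 550.7691 mm³


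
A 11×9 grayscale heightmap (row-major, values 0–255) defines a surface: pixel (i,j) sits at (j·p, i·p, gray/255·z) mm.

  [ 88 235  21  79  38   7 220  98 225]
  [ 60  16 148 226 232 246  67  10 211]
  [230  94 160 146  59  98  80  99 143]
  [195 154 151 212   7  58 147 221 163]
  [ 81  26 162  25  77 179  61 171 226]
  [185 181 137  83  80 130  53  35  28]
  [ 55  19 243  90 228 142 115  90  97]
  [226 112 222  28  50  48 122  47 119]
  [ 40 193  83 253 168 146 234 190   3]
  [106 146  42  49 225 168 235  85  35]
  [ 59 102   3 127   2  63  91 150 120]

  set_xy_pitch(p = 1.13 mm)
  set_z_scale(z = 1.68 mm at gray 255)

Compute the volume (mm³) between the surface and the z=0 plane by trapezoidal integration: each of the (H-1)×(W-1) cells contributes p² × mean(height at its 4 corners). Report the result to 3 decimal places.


81.151

height_mm = gray/255 × 1.68; cell vol = 1.13² × mean(4 corners)
unit = 1.13² × 1.68 / (4×255) = 0.00210313 mm³ per gray-sum
row 0: Σ corner-gray over 8 cells = 3870  → 8.1391
row 1: Σ corner-gray over 8 cells = 4006  → 8.4251
row 2: Σ corner-gray over 8 cells = 4103  → 8.6291
row 3: Σ corner-gray over 8 cells = 3967  → 8.3431
row 4: Σ corner-gray over 8 cells = 3320  → 6.9824
row 5: Σ corner-gray over 8 cells = 3617  → 7.6070
row 6: Σ corner-gray over 8 cells = 3609  → 7.5902
row 7: Σ corner-gray over 8 cells = 4180  → 8.7911
row 8: Σ corner-gray over 8 cells = 4618  → 9.7123
row 9: Σ corner-gray over 8 cells = 3296  → 6.9319
Σ rows: total corner-gray = 38586  → 81.1514 mm³


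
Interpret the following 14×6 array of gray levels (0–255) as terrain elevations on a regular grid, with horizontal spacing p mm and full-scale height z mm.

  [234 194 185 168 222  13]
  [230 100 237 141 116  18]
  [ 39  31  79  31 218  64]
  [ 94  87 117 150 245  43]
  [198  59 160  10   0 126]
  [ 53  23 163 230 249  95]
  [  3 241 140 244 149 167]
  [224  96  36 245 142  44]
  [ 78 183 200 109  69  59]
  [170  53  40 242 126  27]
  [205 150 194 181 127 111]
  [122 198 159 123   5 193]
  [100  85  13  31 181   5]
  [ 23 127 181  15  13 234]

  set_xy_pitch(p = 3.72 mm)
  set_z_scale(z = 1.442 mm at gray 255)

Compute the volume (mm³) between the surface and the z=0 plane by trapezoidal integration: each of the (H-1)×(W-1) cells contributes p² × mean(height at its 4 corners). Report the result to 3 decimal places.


635.468

height_mm = gray/255 × 1.442; cell vol = 3.72² × mean(4 corners)
unit = 3.72² × 1.442 / (4×255) = 0.0195637 mm³ per gray-sum
row 0: Σ corner-gray over 5 cells = 3221  → 63.0147
row 1: Σ corner-gray over 5 cells = 2257  → 44.1553
row 2: Σ corner-gray over 5 cells = 2156  → 42.1793
row 3: Σ corner-gray over 5 cells = 2117  → 41.4164
row 4: Σ corner-gray over 5 cells = 2260  → 44.2140
row 5: Σ corner-gray over 5 cells = 3196  → 62.5256
row 6: Σ corner-gray over 5 cells = 3024  → 59.1606
row 7: Σ corner-gray over 5 cells = 2565  → 50.1809
row 8: Σ corner-gray over 5 cells = 2378  → 46.5225
row 9: Σ corner-gray over 5 cells = 2739  → 53.5850
row 10: Σ corner-gray over 5 cells = 2905  → 56.8325
row 11: Σ corner-gray over 5 cells = 2010  → 39.3230
row 12: Σ corner-gray over 5 cells = 1654  → 32.3584
Σ rows: total corner-gray = 32482  → 635.4681 mm³


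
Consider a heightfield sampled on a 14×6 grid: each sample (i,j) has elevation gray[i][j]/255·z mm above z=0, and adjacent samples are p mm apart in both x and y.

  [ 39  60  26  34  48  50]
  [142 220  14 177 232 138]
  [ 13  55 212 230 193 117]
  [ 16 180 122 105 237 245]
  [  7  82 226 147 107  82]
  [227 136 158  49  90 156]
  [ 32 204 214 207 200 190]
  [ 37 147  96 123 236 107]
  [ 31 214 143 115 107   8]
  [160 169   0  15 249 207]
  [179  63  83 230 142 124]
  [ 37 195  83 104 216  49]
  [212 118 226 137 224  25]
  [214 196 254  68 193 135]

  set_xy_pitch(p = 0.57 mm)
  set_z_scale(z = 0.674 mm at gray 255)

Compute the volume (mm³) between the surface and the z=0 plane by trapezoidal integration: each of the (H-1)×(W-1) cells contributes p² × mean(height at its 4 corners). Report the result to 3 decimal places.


height_mm = gray/255 × 0.674; cell vol = 0.57² × mean(4 corners)
unit = 0.57² × 0.674 / (4×255) = 0.000214689 mm³ per gray-sum
row 0: Σ corner-gray over 5 cells = 1991  → 0.4274
row 1: Σ corner-gray over 5 cells = 3076  → 0.6604
row 2: Σ corner-gray over 5 cells = 3059  → 0.6567
row 3: Σ corner-gray over 5 cells = 2762  → 0.5930
row 4: Σ corner-gray over 5 cells = 2462  → 0.5286
row 5: Σ corner-gray over 5 cells = 3121  → 0.6700
row 6: Σ corner-gray over 5 cells = 3220  → 0.6913
row 7: Σ corner-gray over 5 cells = 2545  → 0.5464
row 8: Σ corner-gray over 5 cells = 2430  → 0.5217
row 9: Σ corner-gray over 5 cells = 2572  → 0.5522
row 10: Σ corner-gray over 5 cells = 2621  → 0.5627
row 11: Σ corner-gray over 5 cells = 2929  → 0.6288
row 12: Σ corner-gray over 5 cells = 3418  → 0.7338
Σ rows: total corner-gray = 36206  → 7.7730 mm³

7.773


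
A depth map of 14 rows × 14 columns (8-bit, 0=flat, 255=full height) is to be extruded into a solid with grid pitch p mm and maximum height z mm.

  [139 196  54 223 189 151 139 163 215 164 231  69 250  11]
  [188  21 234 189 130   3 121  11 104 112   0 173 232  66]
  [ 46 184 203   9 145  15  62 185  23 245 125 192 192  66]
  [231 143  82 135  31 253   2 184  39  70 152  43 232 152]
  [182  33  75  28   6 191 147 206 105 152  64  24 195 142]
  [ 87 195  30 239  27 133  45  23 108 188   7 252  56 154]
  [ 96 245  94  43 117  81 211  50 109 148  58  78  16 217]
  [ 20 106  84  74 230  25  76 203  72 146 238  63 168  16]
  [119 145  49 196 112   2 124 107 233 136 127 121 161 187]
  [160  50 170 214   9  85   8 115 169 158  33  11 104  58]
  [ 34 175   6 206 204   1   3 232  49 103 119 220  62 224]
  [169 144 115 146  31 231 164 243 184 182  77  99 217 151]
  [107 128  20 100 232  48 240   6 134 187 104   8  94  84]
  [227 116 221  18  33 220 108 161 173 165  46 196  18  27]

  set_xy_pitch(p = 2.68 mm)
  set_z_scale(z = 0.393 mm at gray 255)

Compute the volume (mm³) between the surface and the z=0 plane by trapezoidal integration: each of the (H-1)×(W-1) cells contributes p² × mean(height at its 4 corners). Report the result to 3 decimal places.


221.736

height_mm = gray/255 × 0.393; cell vol = 2.68² × mean(4 corners)
unit = 2.68² × 0.393 / (4×255) = 0.00276734 mm³ per gray-sum
row 0: Σ corner-gray over 13 cells = 7152  → 19.7920
row 1: Σ corner-gray over 13 cells = 6186  → 17.1187
row 2: Σ corner-gray over 13 cells = 6387  → 17.6750
row 3: Σ corner-gray over 13 cells = 5891  → 16.3024
row 4: Σ corner-gray over 13 cells = 5623  → 15.5607
row 5: Σ corner-gray over 13 cells = 5660  → 15.6631
row 6: Σ corner-gray over 13 cells = 5819  → 16.1031
row 7: Σ corner-gray over 13 cells = 6338  → 17.5394
row 8: Σ corner-gray over 13 cells = 5802  → 16.0561
row 9: Σ corner-gray over 13 cells = 5488  → 15.1871
row 10: Σ corner-gray over 13 cells = 7004  → 19.3824
row 11: Σ corner-gray over 13 cells = 6779  → 18.7598
row 12: Σ corner-gray over 13 cells = 5997  → 16.5957
Σ rows: total corner-gray = 80126  → 221.7356 mm³


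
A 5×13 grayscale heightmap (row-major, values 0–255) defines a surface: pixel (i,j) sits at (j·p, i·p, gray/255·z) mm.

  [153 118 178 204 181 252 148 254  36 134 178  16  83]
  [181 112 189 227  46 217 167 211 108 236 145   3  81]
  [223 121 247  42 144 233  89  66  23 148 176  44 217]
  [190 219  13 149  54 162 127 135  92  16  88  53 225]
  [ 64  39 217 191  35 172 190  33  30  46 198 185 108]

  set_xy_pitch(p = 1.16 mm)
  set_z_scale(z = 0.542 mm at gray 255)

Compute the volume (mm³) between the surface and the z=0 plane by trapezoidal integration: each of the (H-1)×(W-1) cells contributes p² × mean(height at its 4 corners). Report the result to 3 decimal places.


17.961

height_mm = gray/255 × 0.542; cell vol = 1.16² × mean(4 corners)
unit = 1.16² × 0.542 / (4×255) = 0.000715015 mm³ per gray-sum
row 0: Σ corner-gray over 12 cells = 7218  → 5.1610
row 1: Σ corner-gray over 12 cells = 6690  → 4.7834
row 2: Σ corner-gray over 12 cells = 5737  → 4.1020
row 3: Σ corner-gray over 12 cells = 5475  → 3.9147
Σ rows: total corner-gray = 25120  → 17.9612 mm³


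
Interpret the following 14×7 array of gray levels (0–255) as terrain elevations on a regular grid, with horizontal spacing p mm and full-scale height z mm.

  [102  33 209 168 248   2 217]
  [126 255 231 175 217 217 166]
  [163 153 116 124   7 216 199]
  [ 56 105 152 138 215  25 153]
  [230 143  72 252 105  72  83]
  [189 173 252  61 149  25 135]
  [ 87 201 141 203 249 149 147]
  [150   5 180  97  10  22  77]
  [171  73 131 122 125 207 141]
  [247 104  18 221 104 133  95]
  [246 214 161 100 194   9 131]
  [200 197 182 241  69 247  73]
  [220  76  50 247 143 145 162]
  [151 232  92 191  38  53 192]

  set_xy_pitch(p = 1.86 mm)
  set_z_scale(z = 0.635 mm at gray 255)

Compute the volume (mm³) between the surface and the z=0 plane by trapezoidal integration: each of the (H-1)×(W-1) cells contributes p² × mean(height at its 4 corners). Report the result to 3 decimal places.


95.128

height_mm = gray/255 × 0.635; cell vol = 1.86² × mean(4 corners)
unit = 1.86² × 0.635 / (4×255) = 0.00215377 mm³ per gray-sum
row 0: Σ corner-gray over 6 cells = 4121  → 8.8757
row 1: Σ corner-gray over 6 cells = 4076  → 8.7788
row 2: Σ corner-gray over 6 cells = 3073  → 6.6185
row 3: Σ corner-gray over 6 cells = 3080  → 6.6336
row 4: Σ corner-gray over 6 cells = 3245  → 6.9890
row 5: Σ corner-gray over 6 cells = 3764  → 8.1068
row 6: Σ corner-gray over 6 cells = 2975  → 6.4075
row 7: Σ corner-gray over 6 cells = 2483  → 5.3478
row 8: Σ corner-gray over 6 cells = 3130  → 6.7413
row 9: Σ corner-gray over 6 cells = 3235  → 6.9674
row 10: Σ corner-gray over 6 cells = 3878  → 8.3523
row 11: Σ corner-gray over 6 cells = 3849  → 8.2899
row 12: Σ corner-gray over 6 cells = 3259  → 7.0191
Σ rows: total corner-gray = 44168  → 95.1277 mm³
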